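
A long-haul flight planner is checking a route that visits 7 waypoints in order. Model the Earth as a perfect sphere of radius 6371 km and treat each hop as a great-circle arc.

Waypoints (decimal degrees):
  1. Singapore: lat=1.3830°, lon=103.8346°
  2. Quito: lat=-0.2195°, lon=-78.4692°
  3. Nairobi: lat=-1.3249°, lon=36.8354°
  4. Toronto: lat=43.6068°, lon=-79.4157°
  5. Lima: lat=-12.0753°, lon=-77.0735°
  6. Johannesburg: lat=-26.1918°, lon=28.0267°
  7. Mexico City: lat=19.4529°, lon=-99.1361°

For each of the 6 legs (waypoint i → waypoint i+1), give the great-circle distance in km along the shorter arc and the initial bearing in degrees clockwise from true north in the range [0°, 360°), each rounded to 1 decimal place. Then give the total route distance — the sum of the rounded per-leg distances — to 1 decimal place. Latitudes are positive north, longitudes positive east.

Leg 1: φ1=0.0241379, φ2=-0.0038310, Δφ=-0.0279689, Δλ=-3.1818015 rad; a=sin²(Δφ/2)+cosφ1·cosφ2·sin²(Δλ/2)=0.9994928973; c=2·atan2(√a, √(1-a))=3.096550963; dist=6371·c=19728.126 ≈ 19728.1 km; running total=19728.1 km
Leg 1 bearing: y=sinΔλ·cosφ2=0.04019777, x=cosφ1·sinφ2-sinφ1·cosφ2·cosΔλ=0.02028600; θ=atan2(y, x)=63.2220° ≈ 63.2°
Leg 2: φ1=-0.0038310, φ2=-0.0231239, Δφ=-0.0192929, Δλ=2.0124449 rad; a=sin²(Δφ/2)+cosφ1·cosφ2·sin²(Δλ/2)=0.7136122300; c=2·atan2(√a, √(1-a))=2.012217076; dist=6371·c=12819.835 ≈ 12819.8 km; running total=32547.9 km
Leg 2 bearing: y=sinΔλ·cosφ2=0.90380654, x=cosφ1·sinφ2-sinφ1·cosφ2·cosΔλ=-0.02475868; θ=atan2(y, x)=91.5692° ≈ 91.6°
Leg 3: φ1=-0.0231239, φ2=0.7610822, Δφ=0.7842061, Δλ=-2.0289645 rad; a=sin²(Δφ/2)+cosφ1·cosφ2·sin²(Δλ/2)=0.6680654524; c=2·atan2(√a, √(1-a))=1.913602071; dist=6371·c=12191.559 ≈ 12191.6 km; running total=44739.5 km
Leg 3 bearing: y=sinΔλ·cosφ2=-0.64941044, x=cosφ1·sinφ2-sinφ1·cosφ2·cosΔλ=0.68211589; θ=atan2(y, x)=-43.5930° <0 so +360° → 316.4070° ≈ 316.4°
Leg 4: φ1=0.7610822, φ2=-0.2107537, Δφ=-0.9718360, Δλ=0.0408791 rad; a=sin²(Δφ/2)+cosφ1·cosφ2·sin²(Δλ/2)=0.2184037192; c=2·atan2(√a, √(1-a))=0.972552028; dist=6371·c=6196.129 ≈ 6196.1 km; running total=50935.6 km
Leg 4 bearing: y=sinΔλ·cosφ2=0.03996346, x=cosφ1·sinφ2-sinφ1·cosφ2·cosΔλ=-0.82535875; θ=atan2(y, x)=177.2279° ≈ 177.2°
Leg 5: φ1=-0.2107537, φ2=-0.4571331, Δφ=-0.2463794, Δλ=1.8343445 rad; a=sin²(Δφ/2)+cosφ1·cosφ2·sin²(Δλ/2)=0.5681261068; c=2·atan2(√a, √(1-a))=1.707473681; dist=6371·c=10878.315 ≈ 10878.3 km; running total=61813.9 km
Leg 5 bearing: y=sinΔλ·cosφ2=0.86633858, x=cosφ1·sinφ2-sinφ1·cosφ2·cosΔλ=-0.48051306; θ=atan2(y, x)=119.0149° ≈ 119.0°
Leg 6: φ1=-0.4571331, φ2=0.3395172, Δφ=0.7966503, Δλ=-2.2194095 rad; a=sin²(Δφ/2)+cosφ1·cosφ2·sin²(Δλ/2)=0.8290527266; c=2·atan2(√a, √(1-a))=2.289096065; dist=6371·c=14583.831 ≈ 14583.8 km; running total=76397.7 km
Leg 6 bearing: y=sinΔλ·cosφ2=-0.75143045, x=cosφ1·sinφ2-sinφ1·cosφ2·cosΔλ=0.04742887; θ=atan2(y, x)=-86.3884° <0 so +360° → 273.6116° ≈ 273.6°

Leg 1: dist=19728.1 km, bearing=63.2°
Leg 2: dist=12819.8 km, bearing=91.6°
Leg 3: dist=12191.6 km, bearing=316.4°
Leg 4: dist=6196.1 km, bearing=177.2°
Leg 5: dist=10878.3 km, bearing=119.0°
Leg 6: dist=14583.8 km, bearing=273.6°
Total: 76397.7 km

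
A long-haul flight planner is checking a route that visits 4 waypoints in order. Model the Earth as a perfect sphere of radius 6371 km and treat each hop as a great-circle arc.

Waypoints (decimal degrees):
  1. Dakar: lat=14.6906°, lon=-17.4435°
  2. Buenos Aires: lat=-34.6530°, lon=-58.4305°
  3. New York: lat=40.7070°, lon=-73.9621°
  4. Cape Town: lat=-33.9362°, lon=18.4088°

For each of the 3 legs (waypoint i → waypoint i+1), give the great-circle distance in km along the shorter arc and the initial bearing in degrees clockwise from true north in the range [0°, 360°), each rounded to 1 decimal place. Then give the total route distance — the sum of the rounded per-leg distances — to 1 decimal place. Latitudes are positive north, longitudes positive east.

Leg 1: φ1=0.2563993, φ2=-0.6048089, Δφ=-0.8612083, Δλ=-0.7153581 rad; a=sin²(Δφ/2)+cosφ1·cosφ2·sin²(Δλ/2)=0.2717712672; c=2·atan2(√a, √(1-a))=1.096786729; dist=6371·c=6987.628 ≈ 6987.6 km; running total=6987.6 km
Leg 1 bearing: y=sinΔλ·cosφ2=-0.53954033, x=cosφ1·sinφ2-sinφ1·cosφ2·cosΔλ=-0.70749050; θ=atan2(y, x)=-142.6704° <0 so +360° → 217.3296° ≈ 217.3°
Leg 2: φ1=-0.6048089, φ2=0.7104712, Δφ=1.3152801, Δλ=-0.2710776 rad; a=sin²(Δφ/2)+cosφ1·cosφ2·sin²(Δλ/2)=0.3850132897; c=2·atan2(√a, √(1-a))=1.338745956; dist=6371·c=8529.150 ≈ 8529.2 km; running total=15516.8 km
Leg 2 bearing: y=sinΔλ·cosφ2=-0.20298415, x=cosφ1·sinφ2-sinφ1·cosφ2·cosΔλ=0.95179287; θ=atan2(y, x)=-12.0388° <0 so +360° → 347.9612° ≈ 348.0°
Leg 3: φ1=0.7104712, φ2=-0.5922984, Δφ=-1.3027696, Δλ=1.6121763 rad; a=sin²(Δφ/2)+cosφ1·cosφ2·sin²(Δλ/2)=0.6950579465; c=2·atan2(√a, √(1-a))=1.971553782; dist=6371·c=12560.769 ≈ 12560.8 km; running total=28077.6 km
Leg 3 bearing: y=sinΔλ·cosφ2=0.82894952, x=cosφ1·sinφ2-sinφ1·cosφ2·cosΔλ=-0.40081453; θ=atan2(y, x)=115.8047° ≈ 115.8°

Leg 1: dist=6987.6 km, bearing=217.3°
Leg 2: dist=8529.2 km, bearing=348.0°
Leg 3: dist=12560.8 km, bearing=115.8°
Total: 28077.6 km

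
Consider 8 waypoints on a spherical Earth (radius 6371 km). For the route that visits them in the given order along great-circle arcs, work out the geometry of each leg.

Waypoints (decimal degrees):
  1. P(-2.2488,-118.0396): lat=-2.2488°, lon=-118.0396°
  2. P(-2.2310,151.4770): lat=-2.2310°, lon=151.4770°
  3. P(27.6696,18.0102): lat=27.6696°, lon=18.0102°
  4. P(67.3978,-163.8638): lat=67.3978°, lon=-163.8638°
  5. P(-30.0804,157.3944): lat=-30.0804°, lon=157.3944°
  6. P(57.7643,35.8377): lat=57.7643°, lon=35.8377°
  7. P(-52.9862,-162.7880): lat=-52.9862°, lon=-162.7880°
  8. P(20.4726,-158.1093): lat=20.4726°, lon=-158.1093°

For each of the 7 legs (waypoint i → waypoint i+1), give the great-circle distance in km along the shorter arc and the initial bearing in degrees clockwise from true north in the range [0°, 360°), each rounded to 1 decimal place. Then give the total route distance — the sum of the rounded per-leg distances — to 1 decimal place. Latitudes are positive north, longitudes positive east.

Leg 1: dist=10051.5 km, bearing=267.8°
Leg 2: dist=14324.1 km, bearing=304.4°
Leg 3: dist=9442.9 km, bearing=0.7°
Leg 4: dist=11312.0 km, bearing=213.6°
Leg 5: dist=14646.8 km, bearing=322.5°
Leg 6: dist=18729.4 km, bearing=73.6°
Leg 7: dist=8180.7 km, bearing=4.6°
Total: 86687.4 km

Leg 1: φ1=-0.0392490, φ2=-0.0389383, Δφ=0.0003107, Δλ=4.7039521 rad; a=sin²(Δφ/2)+cosφ1·cosφ2·sin²(Δλ/2)=0.5034482122; c=2·atan2(√a, √(1-a))=1.577692806; dist=6371·c=10051.481 ≈ 10051.5 km; running total=10051.5 km
Leg 1 bearing: y=sinΔλ·cosφ2=-0.99920644, x=cosφ1·sinφ2-sinφ1·cosφ2·cosΔλ=-0.03922928; θ=atan2(y, x)=-92.2483° <0 so +360° → 267.7517° ≈ 267.8°
Leg 2: φ1=-0.0389383, φ2=0.4829256, Δφ=0.5218639, Δλ=-2.3294351 rad; a=sin²(Δφ/2)+cosφ1·cosφ2·sin²(Δλ/2)=0.8134387806; c=2·atan2(√a, √(1-a))=2.248335386; dist=6371·c=14324.145 ≈ 14324.1 km; running total=24375.6 km
Leg 2 bearing: y=sinΔλ·cosφ2=-0.64277380, x=cosφ1·sinφ2-sinφ1·cosφ2·cosΔλ=0.44030258; θ=atan2(y, x)=-55.5887° <0 so +360° → 304.4113° ≈ 304.4°
Leg 3: φ1=0.4829256, φ2=1.1763135, Δφ=0.6933879, Δλ=-3.1743001 rad; a=sin²(Δφ/2)+cosφ1·cosφ2·sin²(Δλ/2)=0.4557451968; c=2·atan2(√a, √(1-a))=1.482170748; dist=6371·c=9442.910 ≈ 9442.9 km; running total=33818.5 km
Leg 3 bearing: y=sinΔλ·cosφ2=0.01256825, x=cosφ1·sinφ2-sinφ1·cosφ2·cosΔλ=0.99599603; θ=atan2(y, x)=0.7230° ≈ 0.7°
Leg 4: φ1=1.1763135, φ2=-0.5250020, Δφ=-1.7013155, Δλ=5.6070133 rad; a=sin²(Δφ/2)+cosφ1·cosφ2·sin²(Δλ/2)=0.6016615174; c=2·atan2(√a, √(1-a))=1.775546987; dist=6371·c=11312.010 ≈ 11312.0 km; running total=45130.5 km
Leg 4 bearing: y=sinΔλ·cosφ2=-0.54152934, x=cosφ1·sinφ2-sinφ1·cosφ2·cosΔλ=-0.81572404; θ=atan2(y, x)=-146.4213° <0 so +360° → 213.5787° ≈ 213.6°
Leg 5: φ1=-0.5250020, φ2=1.0081772, Δφ=1.5331792, Δλ=-2.1215646 rad; a=sin²(Δφ/2)+cosφ1·cosφ2·sin²(Δλ/2)=0.8327575110; c=2·atan2(√a, √(1-a))=2.298979955; dist=6371·c=14646.801 ≈ 14646.8 km; running total=59777.3 km
Leg 5 bearing: y=sinΔλ·cosφ2=-0.45452515, x=cosφ1·sinφ2-sinφ1·cosφ2·cosΔλ=0.59202757; θ=atan2(y, x)=-37.5150° <0 so +360° → 322.4850° ≈ 322.5°
Leg 6: φ1=1.0081772, φ2=-0.9247836, Δφ=-1.9329609, Δλ=-3.4666724 rad; a=sin²(Δφ/2)+cosφ1·cosφ2·sin²(Δλ/2)=0.9898532835; c=2·atan2(√a, √(1-a))=2.939788570; dist=6371·c=18729.393 ≈ 18729.4 km; running total=78506.7 km
Leg 6 bearing: y=sinΔλ·cosφ2=0.19227176, x=cosφ1·sinφ2-sinφ1·cosφ2·cosΔλ=0.05662696; θ=atan2(y, x)=73.5895° ≈ 73.6°
Leg 7: φ1=-0.9247836, φ2=0.3573143, Δφ=1.2820979, Δλ=0.0816587 rad; a=sin²(Δφ/2)+cosφ1·cosφ2·sin²(Δλ/2)=0.3585872926; c=2·atan2(√a, √(1-a))=1.284057809; dist=6371·c=8180.732 ≈ 8180.7 km; running total=86687.4 km
Leg 7 bearing: y=sinΔλ·cosφ2=0.07641613, x=cosφ1·sinφ2-sinφ1·cosφ2·cosΔλ=0.95612257; θ=atan2(y, x)=4.5695° ≈ 4.6°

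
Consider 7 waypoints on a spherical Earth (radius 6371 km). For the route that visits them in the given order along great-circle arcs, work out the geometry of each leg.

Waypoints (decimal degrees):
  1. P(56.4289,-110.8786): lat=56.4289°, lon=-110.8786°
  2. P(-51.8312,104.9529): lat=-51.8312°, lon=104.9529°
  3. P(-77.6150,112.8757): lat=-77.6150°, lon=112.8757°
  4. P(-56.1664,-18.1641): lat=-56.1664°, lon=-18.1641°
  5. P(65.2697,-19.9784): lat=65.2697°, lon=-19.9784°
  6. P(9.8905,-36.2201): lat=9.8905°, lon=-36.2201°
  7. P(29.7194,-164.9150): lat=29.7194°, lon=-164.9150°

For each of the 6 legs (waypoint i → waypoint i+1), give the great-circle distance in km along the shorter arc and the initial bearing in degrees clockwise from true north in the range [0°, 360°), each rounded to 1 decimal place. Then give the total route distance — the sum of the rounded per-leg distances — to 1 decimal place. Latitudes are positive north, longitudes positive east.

Leg 1: dist=17654.0 km, bearing=267.3°
Leg 2: dist=2885.5 km, bearing=176.1°
Leg 3: dist=4766.7 km, bearing=218.1°
Leg 4: dist=13504.0 km, bearing=359.1°
Leg 5: dist=6284.4 km, bearing=199.3°
Leg 6: dist=12979.3 km, bearing=310.6°
Total: 58073.9 km

Leg 1: φ1=0.9848701, φ2=-0.9046251, Δφ=-1.8894952, Δλ=3.7669703 rad; a=sin²(Δφ/2)+cosφ1·cosφ2·sin²(Δλ/2)=0.9660539286; c=2·atan2(√a, √(1-a))=2.770986161; dist=6371·c=17653.953 ≈ 17654.0 km; running total=17654.0 km
Leg 1 bearing: y=sinΔλ·cosφ2=-0.36176787, x=cosφ1·sinφ2-sinφ1·cosφ2·cosΔλ=-0.01729025; θ=atan2(y, x)=-92.7363° <0 so +360° → 267.2637° ≈ 267.3°
Leg 2: φ1=-0.9046251, φ2=-1.3546373, Δφ=-0.4500122, Δλ=0.1382789 rad; a=sin²(Δφ/2)+cosφ1·cosφ2·sin²(Δλ/2)=0.0504116906; c=2·atan2(√a, √(1-a))=0.452912110; dist=6371·c=2885.503 ≈ 2885.5 km; running total=20539.5 km
Leg 2 bearing: y=sinΔλ·cosφ2=0.02956359, x=cosφ1·sinφ2-sinφ1·cosφ2·cosΔλ=-0.43658608; θ=atan2(y, x)=176.1261° ≈ 176.1°
Leg 3: φ1=-1.3546373, φ2=-0.9802886, Δφ=0.3743487, Δλ=-2.2870760 rad; a=sin²(Δφ/2)+cosφ1·cosφ2·sin²(Δλ/2)=0.1335404072; c=2·atan2(√a, √(1-a))=0.748193308; dist=6371·c=4766.740 ≈ 4766.7 km; running total=25306.2 km
Leg 3 bearing: y=sinΔλ·cosφ2=-0.41995550, x=cosφ1·sinφ2-sinφ1·cosφ2·cosΔλ=-0.53522598; θ=atan2(y, x)=-141.8811° <0 so +360° → 218.1189° ≈ 218.1°
Leg 4: φ1=-0.9802886, φ2=1.1391712, Δφ=2.1194598, Δλ=-0.0316655 rad; a=sin²(Δφ/2)+cosφ1·cosφ2·sin²(Δλ/2)=0.7608320447; c=2·atan2(√a, √(1-a))=2.119596639; dist=6371·c=13503.950 ≈ 13504.0 km; running total=38810.2 km
Leg 4 bearing: y=sinΔλ·cosφ2=-0.01324497, x=cosφ1·sinφ2-sinφ1·cosφ2·cosΔλ=0.85304815; θ=atan2(y, x)=-0.8895° <0 so +360° → 359.1105° ≈ 359.1°
Leg 5: φ1=1.1391712, φ2=0.1726218, Δφ=-0.9665494, Δλ=-0.2834711 rad; a=sin²(Δφ/2)+cosφ1·cosφ2·sin²(Δλ/2)=0.2241527091; c=2·atan2(√a, √(1-a))=0.986401691; dist=6371·c=6284.365 ≈ 6284.4 km; running total=45094.6 km
Leg 5 bearing: y=sinΔλ·cosφ2=-0.27553313, x=cosφ1·sinφ2-sinφ1·cosφ2·cosΔλ=-0.78721953; θ=atan2(y, x)=-160.7095° <0 so +360° → 199.2905° ≈ 199.3°
Leg 6: φ1=0.1726218, φ2=0.5187014, Δφ=0.3460796, Δλ=-2.2461497 rad; a=sin²(Δφ/2)+cosφ1·cosφ2·sin²(Δλ/2)=0.7248587988; c=2·atan2(√a, √(1-a))=2.037245461; dist=6371·c=12979.291 ≈ 12979.3 km; running total=58073.9 km
Leg 6 bearing: y=sinΔλ·cosφ2=-0.67782381, x=cosφ1·sinφ2-sinφ1·cosφ2·cosΔλ=0.58164333; θ=atan2(y, x)=-49.3670° <0 so +360° → 310.6330° ≈ 310.6°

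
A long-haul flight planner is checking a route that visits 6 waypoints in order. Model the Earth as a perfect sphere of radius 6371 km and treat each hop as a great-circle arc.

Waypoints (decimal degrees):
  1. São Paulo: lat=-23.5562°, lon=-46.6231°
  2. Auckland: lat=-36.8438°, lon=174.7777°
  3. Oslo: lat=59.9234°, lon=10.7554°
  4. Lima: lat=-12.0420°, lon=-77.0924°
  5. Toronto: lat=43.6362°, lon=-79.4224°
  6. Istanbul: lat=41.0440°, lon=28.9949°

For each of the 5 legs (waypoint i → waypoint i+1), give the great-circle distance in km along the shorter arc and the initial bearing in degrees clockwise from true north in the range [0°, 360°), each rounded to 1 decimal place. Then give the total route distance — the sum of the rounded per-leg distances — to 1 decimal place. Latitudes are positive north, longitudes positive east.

Leg 1: φ1=-0.4111332, φ2=-0.6430456, Δφ=-0.2319124, Δλ=3.8641729 rad; a=sin²(Δφ/2)+cosφ1·cosφ2·sin²(Δλ/2)=0.6553101294; c=2·atan2(√a, √(1-a))=1.886641827; dist=6371·c=12019.795 ≈ 12019.8 km; running total=12019.8 km
Leg 1 bearing: y=sinΔλ·cosφ2=-0.52923855, x=cosφ1·sinφ2-sinφ1·cosφ2·cosΔλ=-0.78957052; θ=atan2(y, x)=-146.1666° <0 so +360° → 213.8334° ≈ 213.8°
Leg 2: φ1=-0.6430456, φ2=1.0458606, Δφ=1.6889062, Δλ=-2.8627292 rad; a=sin²(Δφ/2)+cosφ1·cosφ2·sin²(Δλ/2)=0.9522338167; c=2·atan2(√a, √(1-a))=2.700926294; dist=6371·c=17207.601 ≈ 17207.6 km; running total=29227.4 km
Leg 2 bearing: y=sinΔλ·cosφ2=-0.13795018, x=cosφ1·sinφ2-sinφ1·cosφ2·cosΔλ=0.40361869; θ=atan2(y, x)=-18.8696° <0 so +360° → 341.1304° ≈ 341.1°
Leg 3: φ1=1.0458606, φ2=-0.2101725, Δφ=-1.2560332, Δλ=-1.5332334 rad; a=sin²(Δφ/2)+cosφ1·cosφ2·sin²(Δλ/2)=0.5810658525; c=2·atan2(√a, √(1-a))=1.733646886; dist=6371·c=11045.064 ≈ 11045.1 km; running total=40272.5 km
Leg 3 bearing: y=sinΔλ·cosφ2=-0.97730505, x=cosφ1·sinφ2-sinφ1·cosφ2·cosΔλ=-0.13633838; θ=atan2(y, x)=-97.9418° <0 so +360° → 262.0582° ≈ 262.1°
Leg 4: φ1=-0.2101725, φ2=0.7615954, Δφ=0.9717679, Δλ=-0.0406662 rad; a=sin²(Δφ/2)+cosφ1·cosφ2·sin²(Δλ/2)=0.2183724310; c=2·atan2(√a, √(1-a))=0.972476297; dist=6371·c=6195.646 ≈ 6195.6 km; running total=46468.1 km
Leg 4 bearing: y=sinΔλ·cosφ2=-0.02942346, x=cosφ1·sinφ2-sinφ1·cosφ2·cosΔλ=0.82575899; θ=atan2(y, x)=-2.0407° <0 so +360° → 357.9593° ≈ 358.0°
Leg 5: φ1=0.7615954, φ2=0.7163529, Δφ=-0.0452424, Δλ=1.8922389 rad; a=sin²(Δφ/2)+cosφ1·cosφ2·sin²(Δλ/2)=0.3596605119; c=2·atan2(√a, √(1-a))=1.286294878; dist=6371·c=8194.985 ≈ 8195.0 km; running total=54663.1 km
Leg 5 bearing: y=sinΔλ·cosφ2=0.71557563, x=cosφ1·sinφ2-sinφ1·cosφ2·cosΔλ=0.63966462; θ=atan2(y, x)=48.2060° ≈ 48.2°

Leg 1: dist=12019.8 km, bearing=213.8°
Leg 2: dist=17207.6 km, bearing=341.1°
Leg 3: dist=11045.1 km, bearing=262.1°
Leg 4: dist=6195.6 km, bearing=358.0°
Leg 5: dist=8195.0 km, bearing=48.2°
Total: 54663.1 km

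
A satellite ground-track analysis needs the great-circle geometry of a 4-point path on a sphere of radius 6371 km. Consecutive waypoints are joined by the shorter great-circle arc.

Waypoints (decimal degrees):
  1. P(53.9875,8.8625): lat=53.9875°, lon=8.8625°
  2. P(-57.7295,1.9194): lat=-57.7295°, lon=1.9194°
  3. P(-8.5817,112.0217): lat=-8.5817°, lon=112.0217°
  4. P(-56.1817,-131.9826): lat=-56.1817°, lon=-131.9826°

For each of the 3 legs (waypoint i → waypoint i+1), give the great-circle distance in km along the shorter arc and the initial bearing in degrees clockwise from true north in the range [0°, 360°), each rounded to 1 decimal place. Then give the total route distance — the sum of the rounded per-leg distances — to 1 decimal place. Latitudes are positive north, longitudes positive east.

Leg 1: φ1=0.9422596, φ2=-1.0075699, Δφ=-1.9498295, Δλ=-0.1211800 rad; a=sin²(Δφ/2)+cosφ1·cosφ2·sin²(Δλ/2)=0.6861622568; c=2·atan2(√a, √(1-a))=1.952308680; dist=6371·c=12438.159 ≈ 12438.2 km; running total=12438.2 km
Leg 1 bearing: y=sinΔλ·cosφ2=-0.06454181, x=cosφ1·sinφ2-sinφ1·cosφ2·cosΔλ=-0.92585572; θ=atan2(y, x)=-176.0123° <0 so +360° → 183.9877° ≈ 184.0°
Leg 2: φ1=-1.0075699, φ2=-0.1497789, Δφ=0.8577909, Δλ=1.9216476 rad; a=sin²(Δφ/2)+cosφ1·cosφ2·sin²(Δλ/2)=0.5276403898; c=2·atan2(√a, √(1-a))=1.626105301; dist=6371·c=10359.917 ≈ 10359.9 km; running total=22798.1 km
Leg 2 bearing: y=sinΔλ·cosφ2=0.92856660, x=cosφ1·sinφ2-sinφ1·cosφ2·cosΔλ=-0.36702603; θ=atan2(y, x)=111.5669° ≈ 111.6°
Leg 3: φ1=-0.1497789, φ2=-0.9805556, Δφ=-0.8307767, Δλ=-4.2586784 rad; a=sin²(Δφ/2)+cosφ1·cosφ2·sin²(Δλ/2)=0.5586194931; c=2·atan2(√a, √(1-a))=1.688305563; dist=6371·c=10756.195 ≈ 10756.2 km; running total=33554.3 km
Leg 3 bearing: y=sinΔλ·cosφ2=0.50025202, x=cosφ1·sinφ2-sinφ1·cosφ2·cosΔλ=-0.85790613; θ=atan2(y, x)=149.7532° ≈ 149.8°

Leg 1: dist=12438.2 km, bearing=184.0°
Leg 2: dist=10359.9 km, bearing=111.6°
Leg 3: dist=10756.2 km, bearing=149.8°
Total: 33554.3 km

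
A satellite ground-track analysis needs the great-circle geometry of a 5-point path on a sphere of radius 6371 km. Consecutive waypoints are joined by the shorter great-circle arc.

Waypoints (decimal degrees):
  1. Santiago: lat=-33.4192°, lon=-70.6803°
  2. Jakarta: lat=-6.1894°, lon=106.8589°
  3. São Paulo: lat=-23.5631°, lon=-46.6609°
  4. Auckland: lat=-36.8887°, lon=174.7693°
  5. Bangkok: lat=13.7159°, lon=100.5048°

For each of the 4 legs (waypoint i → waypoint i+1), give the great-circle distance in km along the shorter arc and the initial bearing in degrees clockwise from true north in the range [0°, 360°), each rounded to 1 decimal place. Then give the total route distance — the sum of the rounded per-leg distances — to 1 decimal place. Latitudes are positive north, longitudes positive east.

Leg 1: φ1=-0.5832751, φ2=-0.1080254, Δφ=0.4752497, Δλ=3.0986436 rad; a=sin²(Δφ/2)+cosφ1·cosφ2·sin²(Δλ/2)=0.8848261718; c=2·atan2(√a, √(1-a))=2.449092779; dist=6371·c=15603.170 ≈ 15603.2 km; running total=15603.2 km
Leg 1 bearing: y=sinΔλ·cosφ2=0.04268558, x=cosφ1·sinφ2-sinφ1·cosφ2·cosΔλ=-0.63703470; θ=atan2(y, x)=176.1665° ≈ 176.2°
Leg 2: φ1=-0.1080254, φ2=-0.4112537, Δφ=-0.3032283, Δλ=-2.6794260 rad; a=sin²(Δφ/2)+cosφ1·cosφ2·sin²(Δλ/2)=0.8862868468; c=2·atan2(√a, √(1-a))=2.453681080; dist=6371·c=15632.402 ≈ 15632.4 km; running total=31235.6 km
Leg 2 bearing: y=sinΔλ·cosφ2=-0.40871050, x=cosφ1·sinφ2-sinφ1·cosφ2·cosΔλ=-0.48588642; θ=atan2(y, x)=-139.9306° <0 so +360° → 220.0694° ≈ 220.1°
Leg 3: φ1=-0.4112537, φ2=-0.6438293, Δφ=-0.2325756, Δλ=3.8646861 rad; a=sin²(Δφ/2)+cosφ1·cosφ2·sin²(Δλ/2)=0.6548512172; c=2·atan2(√a, √(1-a))=1.885676391; dist=6371·c=12013.644 ≈ 12013.6 km; running total=43249.2 km
Leg 3 bearing: y=sinΔλ·cosφ2=-0.52923540, x=cosφ1·sinφ2-sinφ1·cosφ2·cosΔλ=-0.78993309; θ=atan2(y, x)=-146.1789° <0 so +360° → 213.8211° ≈ 213.8°
Leg 4: φ1=-0.6438293, φ2=0.2393876, Δφ=0.8832169, Δλ=-1.2961600 rad; a=sin²(Δφ/2)+cosφ1·cosφ2·sin²(Δλ/2)=0.4658040898; c=2·atan2(√a, √(1-a))=1.502351077; dist=6371·c=9571.479 ≈ 9571.5 km; running total=52820.7 km
Leg 4 bearing: y=sinΔλ·cosφ2=-0.93507595, x=cosφ1·sinφ2-sinφ1·cosφ2·cosΔλ=0.34778661; θ=atan2(y, x)=-69.5981° <0 so +360° → 290.4019° ≈ 290.4°

Leg 1: dist=15603.2 km, bearing=176.2°
Leg 2: dist=15632.4 km, bearing=220.1°
Leg 3: dist=12013.6 km, bearing=213.8°
Leg 4: dist=9571.5 km, bearing=290.4°
Total: 52820.7 km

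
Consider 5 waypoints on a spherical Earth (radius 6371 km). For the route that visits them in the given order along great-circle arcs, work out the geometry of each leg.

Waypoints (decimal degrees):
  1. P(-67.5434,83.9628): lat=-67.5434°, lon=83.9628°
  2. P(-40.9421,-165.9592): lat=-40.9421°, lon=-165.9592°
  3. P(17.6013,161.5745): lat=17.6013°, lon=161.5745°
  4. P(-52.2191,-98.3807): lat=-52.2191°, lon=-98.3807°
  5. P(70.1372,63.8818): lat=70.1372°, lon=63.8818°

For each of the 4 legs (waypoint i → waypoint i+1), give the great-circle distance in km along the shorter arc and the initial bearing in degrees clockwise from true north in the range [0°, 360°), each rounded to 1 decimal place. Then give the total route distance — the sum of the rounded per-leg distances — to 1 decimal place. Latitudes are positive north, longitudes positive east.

Leg 1: φ1=-1.1788547, φ2=-0.7145744, Δφ=0.4642803, Δλ=-4.3619618 rad; a=sin²(Δφ/2)+cosφ1·cosφ2·sin²(Δλ/2)=0.2467255273; c=2·atan2(√a, √(1-a))=1.039618827; dist=6371·c=6623.412 ≈ 6623.4 km; running total=6623.4 km
Leg 1 bearing: y=sinΔλ·cosφ2=0.70946529, x=cosφ1·sinφ2-sinφ1·cosφ2·cosΔλ=-0.48996650; θ=atan2(y, x)=124.6295° ≈ 124.6°
Leg 2: φ1=-0.7145744, φ2=0.3072006, Δφ=1.0217751, Δλ=5.7165415 rad; a=sin²(Δφ/2)+cosφ1·cosφ2·sin²(Δλ/2)=0.2953397469; c=2·atan2(√a, √(1-a))=1.149087129; dist=6371·c=7320.834 ≈ 7320.8 km; running total=13944.2 km
Leg 2 bearing: y=sinΔλ·cosφ2=-0.51167236, x=cosφ1·sinφ2-sinφ1·cosφ2·cosΔλ=0.75541255; θ=atan2(y, x)=-34.1114° <0 so +360° → 325.8886° ≈ 325.9°
Leg 3: φ1=0.3072006, φ2=-0.9113952, Δφ=-1.2185959, Δλ=-4.5370741 rad; a=sin²(Δφ/2)+cosφ1·cosφ2·sin²(Δλ/2)=0.6704257565; c=2·atan2(√a, √(1-a))=1.918618828; dist=6371·c=12223.521 ≈ 12223.5 km; running total=26167.7 km
Leg 3 bearing: y=sinΔλ·cosφ2=0.60325281, x=cosφ1·sinφ2-sinφ1·cosφ2·cosΔλ=-0.72104527; θ=atan2(y, x)=140.0829° ≈ 140.1°
Leg 4: φ1=-0.9113952, φ2=1.2241251, Δφ=2.1355203, Δλ=2.8320149 rad; a=sin²(Δφ/2)+cosφ1·cosφ2·sin²(Δλ/2)=0.9708009697; c=2·atan2(√a, √(1-a))=2.798152788; dist=6371·c=17827.031 ≈ 17827.0 km; running total=43994.7 km
Leg 4 bearing: y=sinΔλ·cosφ2=0.10351283, x=cosφ1·sinφ2-sinφ1·cosφ2·cosΔλ=0.32042297; θ=atan2(y, x)=17.9031° ≈ 17.9°

Leg 1: dist=6623.4 km, bearing=124.6°
Leg 2: dist=7320.8 km, bearing=325.9°
Leg 3: dist=12223.5 km, bearing=140.1°
Leg 4: dist=17827.0 km, bearing=17.9°
Total: 43994.7 km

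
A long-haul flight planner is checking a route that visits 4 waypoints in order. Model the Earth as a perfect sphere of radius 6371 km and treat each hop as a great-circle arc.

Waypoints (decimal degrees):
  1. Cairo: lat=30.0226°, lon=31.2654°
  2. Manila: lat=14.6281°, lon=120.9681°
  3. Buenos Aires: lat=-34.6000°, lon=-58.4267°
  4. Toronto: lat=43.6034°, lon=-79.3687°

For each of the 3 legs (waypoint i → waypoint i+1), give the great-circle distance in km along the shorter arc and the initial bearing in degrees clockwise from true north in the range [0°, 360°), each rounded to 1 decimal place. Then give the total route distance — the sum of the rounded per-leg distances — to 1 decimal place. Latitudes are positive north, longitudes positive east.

Leg 1: φ1=0.5239932, φ2=0.2553085, Δφ=-0.2686847, Δλ=1.5656075 rad; a=sin²(Δφ/2)+cosφ1·cosφ2·sin²(Δλ/2)=0.4346473799; c=2·atan2(√a, √(1-a))=1.439716038; dist=6371·c=9172.431 ≈ 9172.4 km; running total=9172.4 km
Leg 1 bearing: y=sinΔλ·cosφ2=0.96757240, x=cosφ1·sinφ2-sinφ1·cosφ2·cosΔλ=0.21614760; θ=atan2(y, x)=77.4074° ≈ 77.4°
Leg 2: φ1=0.2553085, φ2=-0.6038839, Δφ=-0.8591924, Δλ=-3.1310299 rad; a=sin²(Δφ/2)+cosφ1·cosφ2·sin²(Δλ/2)=0.9699079085; c=2·atan2(√a, √(1-a))=2.792887183; dist=6371·c=17793.484 ≈ 17793.5 km; running total=26965.9 km
Leg 2 bearing: y=sinΔλ·cosφ2=-0.00869441, x=cosφ1·sinφ2-sinφ1·cosφ2·cosΔλ=-0.34157084; θ=atan2(y, x)=-178.5419° <0 so +360° → 181.4581° ≈ 181.5°
Leg 3: φ1=-0.6038839, φ2=0.7610229, Δφ=1.3649068, Δλ=-0.3655069 rad; a=sin²(Δφ/2)+cosφ1·cosφ2·sin²(Δλ/2)=0.4174680196; c=2·atan2(√a, √(1-a))=1.404973465; dist=6371·c=8951.086 ≈ 8951.1 km; running total=35917.0 km
Leg 3 bearing: y=sinΔλ·cosφ2=-0.25882084, x=cosφ1·sinφ2-sinφ1·cosφ2·cosΔλ=0.95171722; θ=atan2(y, x)=-15.2137° <0 so +360° → 344.7863° ≈ 344.8°

Leg 1: dist=9172.4 km, bearing=77.4°
Leg 2: dist=17793.5 km, bearing=181.5°
Leg 3: dist=8951.1 km, bearing=344.8°
Total: 35917.0 km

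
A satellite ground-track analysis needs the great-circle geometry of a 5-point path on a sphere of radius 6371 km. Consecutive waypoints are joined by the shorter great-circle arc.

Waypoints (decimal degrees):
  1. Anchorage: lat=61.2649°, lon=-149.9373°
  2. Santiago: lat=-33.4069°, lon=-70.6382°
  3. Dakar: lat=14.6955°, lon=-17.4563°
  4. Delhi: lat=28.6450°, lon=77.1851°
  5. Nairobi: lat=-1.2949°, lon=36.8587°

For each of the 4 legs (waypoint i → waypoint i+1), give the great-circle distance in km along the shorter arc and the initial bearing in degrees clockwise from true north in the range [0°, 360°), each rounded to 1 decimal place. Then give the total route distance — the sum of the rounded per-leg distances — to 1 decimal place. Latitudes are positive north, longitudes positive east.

Leg 1: dist=12686.8 km, bearing=116.0°
Leg 2: dist=7768.7 km, bearing=55.6°
Leg 3: dist=9670.2 km, bearing=61.2°
Leg 4: dist=5431.7 km, bearing=239.2°
Total: 35557.4 km

Leg 1: φ1=1.0692742, φ2=-0.5830604, Δφ=-1.6523346, Δλ=1.3840304 rad; a=sin²(Δφ/2)+cosφ1·cosφ2·sin²(Δλ/2)=0.7041291848; c=2·atan2(√a, √(1-a))=1.991341703; dist=6371·c=12686.838 ≈ 12686.8 km; running total=12686.8 km
Leg 1 bearing: y=sinΔλ·cosφ2=0.82026461, x=cosφ1·sinφ2-sinφ1·cosφ2·cosΔλ=-0.40061337; θ=atan2(y, x)=116.0307° ≈ 116.0°
Leg 2: φ1=-0.5830604, φ2=0.2564849, Δφ=0.8395453, Δλ=0.9281993 rad; a=sin²(Δφ/2)+cosφ1·cosφ2·sin²(Δλ/2)=0.3278861901; c=2·atan2(√a, √(1-a))=1.219380322; dist=6371·c=7768.672 ≈ 7768.7 km; running total=20455.5 km
Leg 2 bearing: y=sinΔλ·cosφ2=0.77435451, x=cosφ1·sinφ2-sinφ1·cosφ2·cosΔλ=0.53092602; θ=atan2(y, x)=55.5640° ≈ 55.6°
Leg 3: φ1=0.2564849, φ2=0.4999496, Δφ=0.2434647, Δλ=1.6518040 rad; a=sin²(Δφ/2)+cosφ1·cosφ2·sin²(Δλ/2)=0.4735408622; c=2·atan2(√a, √(1-a))=1.517853322; dist=6371·c=9670.244 ≈ 9670.2 km; running total=30125.7 km
Leg 3 bearing: y=sinΔλ·cosφ2=0.87472878, x=cosφ1·sinφ2-sinφ1·cosφ2·cosΔλ=0.48171487; θ=atan2(y, x)=61.1583° ≈ 61.2°
Leg 4: φ1=0.4999496, φ2=-0.0226003, Δφ=-0.5225498, Δλ=-0.7038285 rad; a=sin²(Δφ/2)+cosφ1·cosφ2·sin²(Δλ/2)=0.1709714162; c=2·atan2(√a, √(1-a))=0.852560717; dist=6371·c=5431.664 ≈ 5431.7 km; running total=35557.4 km
Leg 4 bearing: y=sinΔλ·cosφ2=-0.64697586, x=cosφ1·sinφ2-sinφ1·cosφ2·cosΔλ=-0.38520514; θ=atan2(y, x)=-120.7693° <0 so +360° → 239.2307° ≈ 239.2°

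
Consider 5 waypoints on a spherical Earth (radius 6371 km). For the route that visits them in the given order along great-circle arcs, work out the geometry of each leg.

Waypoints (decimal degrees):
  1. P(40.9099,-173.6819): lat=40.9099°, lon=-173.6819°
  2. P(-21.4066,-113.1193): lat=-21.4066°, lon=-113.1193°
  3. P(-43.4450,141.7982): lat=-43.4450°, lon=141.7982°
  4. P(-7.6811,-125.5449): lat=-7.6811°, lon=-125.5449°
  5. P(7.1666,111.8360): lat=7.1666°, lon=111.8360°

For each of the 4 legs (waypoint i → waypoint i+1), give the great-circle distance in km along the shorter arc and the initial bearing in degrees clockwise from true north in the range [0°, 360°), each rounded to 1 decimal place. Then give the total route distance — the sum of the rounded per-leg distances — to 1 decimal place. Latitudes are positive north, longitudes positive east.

Leg 1: dist=9325.9 km, bearing=125.4°
Leg 2: dist=9528.7 km, bearing=224.7°
Leg 3: dist=9634.3 km, bearing=97.4°
Leg 4: dist=13692.8 km, bearing=273.6°
Total: 42181.7 km

Leg 1: φ1=0.7140125, φ2=-0.3736157, Δφ=-1.0876281, Δλ=1.0570168 rad; a=sin²(Δφ/2)+cosφ1·cosφ2·sin²(Δλ/2)=0.4466076905; c=2·atan2(√a, √(1-a))=1.463807716; dist=6371·c=9325.919 ≈ 9325.9 km; running total=9325.9 km
Leg 1 bearing: y=sinΔλ·cosφ2=0.81081356, x=cosφ1·sinφ2-sinφ1·cosφ2·cosΔλ=-0.57548103; θ=atan2(y, x)=125.3655° ≈ 125.4°
Leg 2: φ1=-0.3736157, φ2=-0.7582583, Δφ=-0.3846426, Δλ=4.4491497 rad; a=sin²(Δφ/2)+cosφ1·cosφ2·sin²(Δλ/2)=0.4624520508; c=2·atan2(√a, √(1-a))=1.495629666; dist=6371·c=9528.657 ≈ 9528.7 km; running total=18854.6 km
Leg 2 bearing: y=sinΔλ·cosφ2=-0.70102447, x=cosφ1·sinφ2-sinφ1·cosφ2·cosΔλ=-0.70917226; θ=atan2(y, x)=-135.3310° <0 so +360° → 224.6690° ≈ 224.7°
Leg 3: φ1=-0.7582583, φ2=-0.1340605, Δφ=0.6241978, Δλ=-4.6660173 rad; a=sin²(Δφ/2)+cosφ1·cosφ2·sin²(Δλ/2)=0.4707207607; c=2·atan2(√a, √(1-a))=1.512204329; dist=6371·c=9634.254 ≈ 9634.3 km; running total=28488.9 km
Leg 3 bearing: y=sinΔλ·cosφ2=0.98996202, x=cosφ1·sinφ2-sinφ1·cosφ2·cosΔλ=-0.12863169; θ=atan2(y, x)=97.4033° ≈ 97.4°
Leg 4: φ1=-0.1340605, φ2=0.1250808, Δφ=0.2591413, Δλ=4.1430783 rad; a=sin²(Δφ/2)+cosφ1·cosφ2·sin²(Δλ/2)=0.7733580059; c=2·atan2(√a, √(1-a))=2.149233488; dist=6371·c=13692.767 ≈ 13692.8 km; running total=42181.7 km
Leg 4 bearing: y=sinΔλ·cosφ2=-0.83569257, x=cosφ1·sinφ2-sinφ1·cosφ2·cosΔλ=0.05214911; θ=atan2(y, x)=-86.4292° <0 so +360° → 273.5708° ≈ 273.6°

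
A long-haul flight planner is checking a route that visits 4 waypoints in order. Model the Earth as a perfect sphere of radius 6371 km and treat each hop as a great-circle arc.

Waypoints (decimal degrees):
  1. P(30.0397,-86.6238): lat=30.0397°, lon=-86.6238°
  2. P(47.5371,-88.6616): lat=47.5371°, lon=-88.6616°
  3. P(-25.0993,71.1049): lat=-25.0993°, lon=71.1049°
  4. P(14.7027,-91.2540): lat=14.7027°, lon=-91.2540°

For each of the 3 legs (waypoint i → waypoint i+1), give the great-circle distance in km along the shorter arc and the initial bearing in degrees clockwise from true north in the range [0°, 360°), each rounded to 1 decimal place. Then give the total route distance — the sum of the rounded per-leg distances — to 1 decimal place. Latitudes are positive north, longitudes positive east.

Leg 1: dist=1953.4 km, bearing=355.4°
Leg 2: dist=16951.1 km, bearing=42.6°
Leg 3: dist=17842.0 km, bearing=241.2°
Total: 36746.5 km

Leg 1: φ1=0.5242917, φ2=0.8296789, Δφ=0.3053872, Δλ=-0.0355663 rad; a=sin²(Δφ/2)+cosφ1·cosφ2·sin²(Δλ/2)=0.0233195036; c=2·atan2(√a, √(1-a))=0.306614147; dist=6371·c=1953.439 ≈ 1953.4 km; running total=1953.4 km
Leg 1 bearing: y=sinΔλ·cosφ2=-0.02400621, x=cosφ1·sinφ2-sinφ1·cosφ2·cosΔλ=0.30087625; θ=atan2(y, x)=-4.5618° <0 so +360° → 355.4382° ≈ 355.4°
Leg 2: φ1=0.8296789, φ2=-0.4380654, Δφ=-1.2677443, Δλ=2.7884515 rad; a=sin²(Δφ/2)+cosφ1·cosφ2·sin²(Δλ/2)=0.9432838600; c=2·atan2(√a, √(1-a))=2.660668350; dist=6371·c=16951.118 ≈ 16951.1 km; running total=18904.5 km
Leg 2 bearing: y=sinΔλ·cosφ2=0.31318992, x=cosφ1·sinφ2-sinφ1·cosφ2·cosΔλ=0.34045521; θ=atan2(y, x)=42.6114° ≈ 42.6°
Leg 3: φ1=-0.4380654, φ2=0.2566105, Δφ=0.6946759, Δλ=-2.8336974 rad; a=sin²(Δφ/2)+cosφ1·cosφ2·sin²(Δλ/2)=0.9711953355; c=2·atan2(√a, √(1-a))=2.800502852; dist=6371·c=17842.004 ≈ 17842.0 km; running total=36746.5 km
Leg 3 bearing: y=sinΔλ·cosφ2=-0.29313032, x=cosφ1·sinφ2-sinφ1·cosφ2·cosΔλ=-0.16116588; θ=atan2(y, x)=-118.8024° <0 so +360° → 241.1976° ≈ 241.2°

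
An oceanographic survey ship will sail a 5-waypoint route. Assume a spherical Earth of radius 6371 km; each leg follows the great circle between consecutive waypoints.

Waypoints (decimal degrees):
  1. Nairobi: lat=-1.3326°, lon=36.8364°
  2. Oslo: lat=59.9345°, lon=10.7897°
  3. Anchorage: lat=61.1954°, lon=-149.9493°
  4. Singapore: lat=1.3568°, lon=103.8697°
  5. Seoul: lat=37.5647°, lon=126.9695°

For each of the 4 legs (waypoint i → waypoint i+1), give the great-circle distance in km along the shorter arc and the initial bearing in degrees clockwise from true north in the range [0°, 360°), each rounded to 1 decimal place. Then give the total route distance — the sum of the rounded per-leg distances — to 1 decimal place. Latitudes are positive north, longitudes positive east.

Leg 1: φ1=-0.0232583, φ2=1.0460544, Δφ=1.0693126, Δλ=-0.4546007 rad; a=sin²(Δφ/2)+cosφ1·cosφ2·sin²(Δλ/2)=0.2850707232; c=2·atan2(√a, √(1-a))=1.126460214; dist=6371·c=7176.678 ≈ 7176.7 km; running total=7176.7 km
Leg 1 bearing: y=sinΔλ·cosφ2=-0.21998637, x=cosφ1·sinφ2-sinφ1·cosφ2·cosΔλ=0.87568694; θ=atan2(y, x)=-14.1018° <0 so +360° → 345.8982° ≈ 345.9°
Leg 2: φ1=1.0460544, φ2=1.0680612, Δφ=0.0220069, Δλ=-2.8054248 rad; a=sin²(Δφ/2)+cosφ1·cosφ2·sin²(Δλ/2)=0.2347541619; c=2·atan2(√a, √(1-a))=1.011615848; dist=6371·c=6445.005 ≈ 6445.0 km; running total=13621.7 km
Leg 2 bearing: y=sinΔλ·cosφ2=-0.15894020, x=cosφ1·sinφ2-sinφ1·cosφ2·cosΔλ=0.83265635; θ=atan2(y, x)=-10.8068° <0 so +360° → 349.1932° ≈ 349.2°
Leg 3: φ1=1.0680612, φ2=0.0236806, Δφ=-1.0443806, Δλ=4.4299773 rad; a=sin²(Δφ/2)+cosφ1·cosφ2·sin²(Δλ/2)=0.5567424468; c=2·atan2(√a, √(1-a))=1.684526235; dist=6371·c=10732.117 ≈ 10732.1 km; running total=24353.8 km
Leg 3 bearing: y=sinΔλ·cosφ2=-0.96011688, x=cosφ1·sinφ2-sinφ1·cosφ2·cosΔλ=0.25553229; θ=atan2(y, x)=-75.0964° <0 so +360° → 284.9036° ≈ 284.9°
Leg 4: φ1=0.0236806, φ2=0.6556277, Δφ=0.6319471, Δλ=0.4031676 rad; a=sin²(Δφ/2)+cosφ1·cosφ2·sin²(Δλ/2)=0.1283284749; c=2·atan2(√a, √(1-a))=0.732741995; dist=6371·c=4668.299 ≈ 4668.3 km; running total=29022.1 km
Leg 4 bearing: y=sinΔλ·cosφ2=0.31098951, x=cosφ1·sinφ2-sinφ1·cosφ2·cosΔλ=0.59222178; θ=atan2(y, x)=27.7050° ≈ 27.7°

Leg 1: dist=7176.7 km, bearing=345.9°
Leg 2: dist=6445.0 km, bearing=349.2°
Leg 3: dist=10732.1 km, bearing=284.9°
Leg 4: dist=4668.3 km, bearing=27.7°
Total: 29022.1 km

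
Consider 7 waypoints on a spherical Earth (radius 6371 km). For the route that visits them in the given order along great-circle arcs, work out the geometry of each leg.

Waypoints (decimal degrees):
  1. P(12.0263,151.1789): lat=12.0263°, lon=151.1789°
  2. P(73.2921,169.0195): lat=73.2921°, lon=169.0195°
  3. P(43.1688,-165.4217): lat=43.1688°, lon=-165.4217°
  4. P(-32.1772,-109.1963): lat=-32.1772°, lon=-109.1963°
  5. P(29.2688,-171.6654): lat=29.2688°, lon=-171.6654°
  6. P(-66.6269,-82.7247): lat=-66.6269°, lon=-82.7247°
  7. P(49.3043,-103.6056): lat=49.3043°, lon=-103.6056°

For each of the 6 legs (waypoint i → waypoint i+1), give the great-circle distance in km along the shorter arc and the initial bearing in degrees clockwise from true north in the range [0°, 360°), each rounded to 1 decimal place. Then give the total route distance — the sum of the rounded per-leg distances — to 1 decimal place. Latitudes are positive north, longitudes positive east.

Leg 1: dist=6910.3 km, bearing=5.7°
Leg 2: dist=3601.5 km, bearing=144.0°
Leg 3: dist=10142.3 km, bearing=135.3°
Leg 4: dist=9491.4 km, bearing=309.1°
Leg 5: dist=12927.1 km, bearing=153.8°
Leg 6: dist=13011.9 km, bearing=344.9°
Total: 56084.5 km

Leg 1: φ1=0.2098985, φ2=1.2791885, Δφ=1.0692899, Δλ=0.3113772 rad; a=sin²(Δφ/2)+cosφ1·cosφ2·sin²(Δλ/2)=0.2663871903; c=2·atan2(√a, √(1-a))=1.084646109; dist=6371·c=6910.280 ≈ 6910.3 km; running total=6910.3 km
Leg 1 bearing: y=sinΔλ·cosφ2=0.08807908, x=cosφ1·sinφ2-sinφ1·cosφ2·cosΔλ=0.87973990; θ=atan2(y, x)=5.7174° ≈ 5.7°
Leg 2: φ1=1.2791885, φ2=0.7534377, Δφ=-0.5257508, Δλ=-5.8371001 rad; a=sin²(Δφ/2)+cosφ1·cosφ2·sin²(Δλ/2)=0.0777856367; c=2·atan2(√a, √(1-a))=0.565298527; dist=6371·c=3601.517 ≈ 3601.5 km; running total=10511.8 km
Leg 2 bearing: y=sinΔλ·cosφ2=0.31466493, x=cosφ1·sinφ2-sinφ1·cosφ2·cosΔλ=-0.43350445; θ=atan2(y, x)=144.0255° ≈ 144.0°
Leg 3: φ1=0.7534377, φ2=-0.5615981, Δφ=-1.3150358, Δλ=0.9813184 rad; a=sin²(Δφ/2)+cosφ1·cosφ2·sin²(Δλ/2)=0.5105764777; c=2·atan2(√a, √(1-a))=1.591950860; dist=6371·c=10142.319 ≈ 10142.3 km; running total=20654.1 km
Leg 3 bearing: y=sinΔλ·cosφ2=0.70355820, x=cosφ1·sinφ2-sinφ1·cosφ2·cosΔλ=-0.71032275; θ=atan2(y, x)=135.2741° ≈ 135.3°
Leg 4: φ1=-0.5615981, φ2=0.5108369, Δφ=1.0724350, Δλ=-1.0902915 rad; a=sin²(Δφ/2)+cosφ1·cosφ2·sin²(Δλ/2)=0.4595388020; c=2·atan2(√a, √(1-a))=1.489785350; dist=6371·c=9491.422 ≈ 9491.4 km; running total=30145.5 km
Leg 4 bearing: y=sinΔλ·cosφ2=-0.77355381, x=cosφ1·sinφ2-sinφ1·cosφ2·cosΔλ=0.62854281; θ=atan2(y, x)=-50.9048° <0 so +360° → 309.0952° ≈ 309.1°
Leg 5: φ1=0.5108369, φ2=-1.1628588, Δφ=-1.6736957, Δλ=1.5523081 rad; a=sin²(Δφ/2)+cosφ1·cosφ2·sin²(Δλ/2)=0.7211951764; c=2·atan2(√a, √(1-a))=2.029058611; dist=6371·c=12927.132 ≈ 12927.1 km; running total=43072.6 km
Leg 5 bearing: y=sinΔλ·cosφ2=0.39664917, x=cosφ1·sinφ2-sinφ1·cosφ2·cosΔλ=-0.80433837; θ=atan2(y, x)=153.7504° ≈ 153.8°
Leg 6: φ1=-1.1628588, φ2=0.8605224, Δφ=2.0233811, Δλ=-0.3644405 rad; a=sin²(Δφ/2)+cosφ1·cosφ2·sin²(Δλ/2)=0.7271402706; c=2·atan2(√a, √(1-a))=2.042360773; dist=6371·c=13011.880 ≈ 13011.9 km; running total=56084.5 km
Leg 6 bearing: y=sinΔλ·cosφ2=-0.23240491, x=cosφ1·sinφ2-sinφ1·cosφ2·cosΔλ=0.86000997; θ=atan2(y, x)=-15.1221° <0 so +360° → 344.8779° ≈ 344.9°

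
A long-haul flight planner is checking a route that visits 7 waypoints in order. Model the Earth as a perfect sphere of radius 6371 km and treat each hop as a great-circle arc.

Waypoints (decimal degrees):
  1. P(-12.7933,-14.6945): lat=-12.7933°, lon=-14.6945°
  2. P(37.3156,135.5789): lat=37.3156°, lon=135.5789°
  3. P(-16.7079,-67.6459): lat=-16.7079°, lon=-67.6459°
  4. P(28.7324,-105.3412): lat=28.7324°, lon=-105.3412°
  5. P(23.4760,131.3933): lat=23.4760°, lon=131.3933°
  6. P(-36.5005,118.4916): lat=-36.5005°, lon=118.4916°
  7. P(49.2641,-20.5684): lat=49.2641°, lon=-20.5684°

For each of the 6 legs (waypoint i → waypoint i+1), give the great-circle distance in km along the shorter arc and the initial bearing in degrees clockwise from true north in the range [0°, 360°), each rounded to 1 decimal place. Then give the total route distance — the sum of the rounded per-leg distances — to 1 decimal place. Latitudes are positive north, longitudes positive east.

Leg 1: dist=15998.2 km, bearing=42.0°
Leg 2: dist=16786.0 km, bearing=51.1°
Leg 3: dist=6476.1 km, bearing=320.9°
Leg 4: dist=11615.2 km, bearing=307.6°
Leg 5: dist=6805.2 km, bearing=191.8°
Leg 6: dist=16444.0 km, bearing=306.5°
Total: 74124.7 km

Leg 1: φ1=-0.2232852, φ2=0.6512801, Δφ=0.8745653, Δλ=2.6227656 rad; a=sin²(Δφ/2)+cosφ1·cosφ2·sin²(Δλ/2)=0.9038682575; c=2·atan2(√a, √(1-a))=2.511098896; dist=6371·c=15998.211 ≈ 15998.2 km; running total=15998.2 km
Leg 1 bearing: y=sinΔλ·cosφ2=0.39436315, x=cosφ1·sinφ2-sinφ1·cosφ2·cosΔλ=0.43822303; θ=atan2(y, x)=41.9845° ≈ 42.0°
Leg 2: φ1=0.6512801, φ2=-0.2916079, Δφ=-0.9428879, Δλ=-3.5469419 rad; a=sin²(Δφ/2)+cosφ1·cosφ2·sin²(Δλ/2)=0.9371425128; c=2·atan2(√a, √(1-a))=2.634757264; dist=6371·c=16786.039 ≈ 16786.0 km; running total=32784.2 km
Leg 2 bearing: y=sinΔλ·cosφ2=0.37769182, x=cosφ1·sinφ2-sinφ1·cosφ2·cosΔλ=0.30491734; θ=atan2(y, x)=51.0854° ≈ 51.1°
Leg 3: φ1=-0.2916079, φ2=0.5014750, Δφ=0.7930828, Δλ=-0.6579071 rad; a=sin²(Δφ/2)+cosφ1·cosφ2·sin²(Δλ/2)=0.2368239192; c=2·atan2(√a, √(1-a))=1.016491715; dist=6371·c=6476.069 ≈ 6476.1 km; running total=39260.3 km
Leg 3 bearing: y=sinΔλ·cosφ2=-0.53617553, x=cosφ1·sinφ2-sinφ1·cosφ2·cosΔλ=0.65990090; θ=atan2(y, x)=-39.0942° <0 so +360° → 320.9058° ≈ 320.9°
Leg 4: φ1=0.5014750, φ2=0.4097335, Δφ=-0.0917415, Δλ=4.1317965 rad; a=sin²(Δφ/2)+cosφ1·cosφ2·sin²(Δλ/2)=0.6248342885; c=2·atan2(√a, √(1-a))=1.823134305; dist=6371·c=11615.189 ≈ 11615.2 km; running total=50875.5 km
Leg 4 bearing: y=sinΔλ·cosφ2=-0.76692818, x=cosφ1·sinφ2-sinφ1·cosφ2·cosΔλ=0.59117406; θ=atan2(y, x)=-52.3738° <0 so +360° → 307.6262° ≈ 307.6°
Leg 5: φ1=0.4097335, φ2=-0.6370539, Δφ=-1.0467874, Δλ=-0.2251771 rad; a=sin²(Δφ/2)+cosφ1·cosφ2·sin²(Δλ/2)=0.2591293304; c=2·atan2(√a, √(1-a))=1.068155578; dist=6371·c=6805.219 ≈ 6805.2 km; running total=57680.7 km
Leg 5 bearing: y=sinΔλ·cosφ2=-0.17948323, x=cosφ1·sinφ2-sinφ1·cosφ2·cosΔλ=-0.85773600; θ=atan2(y, x)=-168.1813° <0 so +360° → 191.8187° ≈ 191.8°
Leg 6: φ1=-0.6370539, φ2=0.8598207, Δφ=1.4968747, Δλ=-2.4270549 rad; a=sin²(Δφ/2)+cosφ1·cosφ2·sin²(Δλ/2)=0.9234887816; c=2·atan2(√a, √(1-a))=2.581070366; dist=6371·c=16443.999 ≈ 16444.0 km; running total=74124.7 km
Leg 6 bearing: y=sinΔλ·cosφ2=-0.42761062, x=cosφ1·sinφ2-sinφ1·cosφ2·cosΔλ=0.31587681; θ=atan2(y, x)=-53.5466° <0 so +360° → 306.4534° ≈ 306.5°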